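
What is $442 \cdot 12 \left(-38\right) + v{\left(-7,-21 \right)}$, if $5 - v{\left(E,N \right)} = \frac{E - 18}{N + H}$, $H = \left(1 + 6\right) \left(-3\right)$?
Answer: $- \frac{8464999}{42} \approx -2.0155 \cdot 10^{5}$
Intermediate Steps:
$H = -21$ ($H = 7 \left(-3\right) = -21$)
$v{\left(E,N \right)} = 5 - \frac{-18 + E}{-21 + N}$ ($v{\left(E,N \right)} = 5 - \frac{E - 18}{N - 21} = 5 - \frac{-18 + E}{-21 + N}$)
$442 \cdot 12 \left(-38\right) + v{\left(-7,-21 \right)} = 442 \cdot 12 \left(-38\right) + \frac{-87 - -7 + 5 \left(-21\right)}{-21 - 21} = 442 \left(-456\right) + \frac{-87 + 7 - 105}{-42} = -201552 - - \frac{185}{42} = -201552 + \frac{185}{42} = - \frac{8464999}{42}$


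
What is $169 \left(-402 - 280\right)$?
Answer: $-115258$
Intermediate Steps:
$169 \left(-402 - 280\right) = 169 \left(-682\right) = -115258$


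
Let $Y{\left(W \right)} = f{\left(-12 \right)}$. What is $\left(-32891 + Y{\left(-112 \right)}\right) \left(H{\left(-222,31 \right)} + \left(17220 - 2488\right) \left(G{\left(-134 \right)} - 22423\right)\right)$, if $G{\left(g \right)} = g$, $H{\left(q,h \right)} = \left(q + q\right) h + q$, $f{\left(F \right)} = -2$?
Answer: $10931123793030$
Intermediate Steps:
$H{\left(q,h \right)} = q + 2 h q$ ($H{\left(q,h \right)} = 2 q h + q = 2 h q + q = q + 2 h q$)
$Y{\left(W \right)} = -2$
$\left(-32891 + Y{\left(-112 \right)}\right) \left(H{\left(-222,31 \right)} + \left(17220 - 2488\right) \left(G{\left(-134 \right)} - 22423\right)\right) = \left(-32891 - 2\right) \left(- 222 \left(1 + 2 \cdot 31\right) + \left(17220 - 2488\right) \left(-134 - 22423\right)\right) = - 32893 \left(- 222 \left(1 + 62\right) + 14732 \left(-22557\right)\right) = - 32893 \left(\left(-222\right) 63 - 332309724\right) = - 32893 \left(-13986 - 332309724\right) = \left(-32893\right) \left(-332323710\right) = 10931123793030$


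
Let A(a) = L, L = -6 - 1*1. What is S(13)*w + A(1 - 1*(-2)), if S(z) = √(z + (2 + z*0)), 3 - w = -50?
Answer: -7 + 53*√15 ≈ 198.27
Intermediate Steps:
L = -7 (L = -6 - 1 = -7)
w = 53 (w = 3 - 1*(-50) = 3 + 50 = 53)
S(z) = √(2 + z) (S(z) = √(z + (2 + 0)) = √(z + 2) = √(2 + z))
A(a) = -7
S(13)*w + A(1 - 1*(-2)) = √(2 + 13)*53 - 7 = √15*53 - 7 = 53*√15 - 7 = -7 + 53*√15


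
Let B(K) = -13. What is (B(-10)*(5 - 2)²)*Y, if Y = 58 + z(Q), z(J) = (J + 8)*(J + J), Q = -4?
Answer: -3042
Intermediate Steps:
z(J) = 2*J*(8 + J) (z(J) = (8 + J)*(2*J) = 2*J*(8 + J))
Y = 26 (Y = 58 + 2*(-4)*(8 - 4) = 58 + 2*(-4)*4 = 58 - 32 = 26)
(B(-10)*(5 - 2)²)*Y = -13*(5 - 2)²*26 = -13*3²*26 = -13*9*26 = -117*26 = -3042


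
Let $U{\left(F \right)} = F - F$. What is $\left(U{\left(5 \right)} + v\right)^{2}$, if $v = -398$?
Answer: $158404$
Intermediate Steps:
$U{\left(F \right)} = 0$
$\left(U{\left(5 \right)} + v\right)^{2} = \left(0 - 398\right)^{2} = \left(-398\right)^{2} = 158404$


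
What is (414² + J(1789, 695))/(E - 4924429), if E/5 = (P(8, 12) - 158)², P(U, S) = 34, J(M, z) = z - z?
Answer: -7452/210763 ≈ -0.035357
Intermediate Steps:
J(M, z) = 0
E = 76880 (E = 5*(34 - 158)² = 5*(-124)² = 5*15376 = 76880)
(414² + J(1789, 695))/(E - 4924429) = (414² + 0)/(76880 - 4924429) = (171396 + 0)/(-4847549) = 171396*(-1/4847549) = -7452/210763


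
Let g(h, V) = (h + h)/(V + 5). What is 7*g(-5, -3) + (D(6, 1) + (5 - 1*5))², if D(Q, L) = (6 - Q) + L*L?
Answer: -34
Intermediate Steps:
g(h, V) = 2*h/(5 + V) (g(h, V) = (2*h)/(5 + V) = 2*h/(5 + V))
D(Q, L) = 6 + L² - Q (D(Q, L) = (6 - Q) + L² = 6 + L² - Q)
7*g(-5, -3) + (D(6, 1) + (5 - 1*5))² = 7*(2*(-5)/(5 - 3)) + ((6 + 1² - 1*6) + (5 - 1*5))² = 7*(2*(-5)/2) + ((6 + 1 - 6) + (5 - 5))² = 7*(2*(-5)*(½)) + (1 + 0)² = 7*(-5) + 1² = -35 + 1 = -34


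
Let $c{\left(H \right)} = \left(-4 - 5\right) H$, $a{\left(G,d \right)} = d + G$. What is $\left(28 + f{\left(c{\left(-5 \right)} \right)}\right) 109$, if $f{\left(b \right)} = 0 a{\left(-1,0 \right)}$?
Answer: $3052$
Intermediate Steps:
$a{\left(G,d \right)} = G + d$
$c{\left(H \right)} = - 9 H$
$f{\left(b \right)} = 0$ ($f{\left(b \right)} = 0 \left(-1 + 0\right) = 0 \left(-1\right) = 0$)
$\left(28 + f{\left(c{\left(-5 \right)} \right)}\right) 109 = \left(28 + 0\right) 109 = 28 \cdot 109 = 3052$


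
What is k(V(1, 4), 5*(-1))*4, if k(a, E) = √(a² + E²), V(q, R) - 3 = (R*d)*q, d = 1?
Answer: 4*√74 ≈ 34.409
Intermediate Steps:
V(q, R) = 3 + R*q (V(q, R) = 3 + (R*1)*q = 3 + R*q)
k(a, E) = √(E² + a²)
k(V(1, 4), 5*(-1))*4 = √((5*(-1))² + (3 + 4*1)²)*4 = √((-5)² + (3 + 4)²)*4 = √(25 + 7²)*4 = √(25 + 49)*4 = √74*4 = 4*√74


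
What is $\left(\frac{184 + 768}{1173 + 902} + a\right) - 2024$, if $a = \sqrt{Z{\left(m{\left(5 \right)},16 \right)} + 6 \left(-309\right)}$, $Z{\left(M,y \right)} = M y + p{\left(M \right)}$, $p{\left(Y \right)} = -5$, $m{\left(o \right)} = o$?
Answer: $- \frac{4198848}{2075} + i \sqrt{1779} \approx -2023.5 + 42.178 i$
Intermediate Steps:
$Z{\left(M,y \right)} = -5 + M y$ ($Z{\left(M,y \right)} = M y - 5 = -5 + M y$)
$a = i \sqrt{1779}$ ($a = \sqrt{\left(-5 + 5 \cdot 16\right) + 6 \left(-309\right)} = \sqrt{\left(-5 + 80\right) - 1854} = \sqrt{75 - 1854} = \sqrt{-1779} = i \sqrt{1779} \approx 42.178 i$)
$\left(\frac{184 + 768}{1173 + 902} + a\right) - 2024 = \left(\frac{184 + 768}{1173 + 902} + i \sqrt{1779}\right) - 2024 = \left(\frac{952}{2075} + i \sqrt{1779}\right) - 2024 = - \frac{4198848}{2075} + i \sqrt{1779}$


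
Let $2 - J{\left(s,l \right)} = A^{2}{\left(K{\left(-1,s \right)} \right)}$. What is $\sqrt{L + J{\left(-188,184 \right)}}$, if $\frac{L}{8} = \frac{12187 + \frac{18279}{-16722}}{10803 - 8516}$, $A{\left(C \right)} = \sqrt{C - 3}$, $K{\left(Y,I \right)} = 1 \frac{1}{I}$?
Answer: $\frac{3 \sqrt{211094012849937307}}{199714562} \approx 6.9016$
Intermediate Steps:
$K{\left(Y,I \right)} = \frac{1}{I}$
$A{\left(C \right)} = \sqrt{-3 + C}$
$J{\left(s,l \right)} = 5 - \frac{1}{s}$ ($J{\left(s,l \right)} = 2 - \left(\sqrt{-3 + \frac{1}{s}}\right)^{2} = 2 - \left(-3 + \frac{1}{s}\right) = 2 + \left(3 - \frac{1}{s}\right) = 5 - \frac{1}{s}$)
$L = \frac{90565660}{2124623}$ ($L = 8 \frac{12187 + \frac{18279}{-16722}}{10803 - 8516} = 8 \frac{12187 + 18279 \left(- \frac{1}{16722}\right)}{2287} = 8 \left(12187 - \frac{2031}{1858}\right) \frac{1}{2287} = 8 \cdot \frac{22641415}{1858} \cdot \frac{1}{2287} = 8 \cdot \frac{22641415}{4249246} = \frac{90565660}{2124623} \approx 42.627$)
$\sqrt{L + J{\left(-188,184 \right)}} = \sqrt{\frac{90565660}{2124623} + \left(5 - \frac{1}{-188}\right)} = \sqrt{\frac{90565660}{2124623} + \left(5 - - \frac{1}{188}\right)} = \sqrt{\frac{90565660}{2124623} + \left(5 + \frac{1}{188}\right)} = \sqrt{\frac{90565660}{2124623} + \frac{941}{188}} = \sqrt{\frac{19025614323}{399429124}} = \frac{3 \sqrt{211094012849937307}}{199714562}$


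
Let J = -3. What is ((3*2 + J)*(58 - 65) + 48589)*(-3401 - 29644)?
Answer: -1604929560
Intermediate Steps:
((3*2 + J)*(58 - 65) + 48589)*(-3401 - 29644) = ((3*2 - 3)*(58 - 65) + 48589)*(-3401 - 29644) = ((6 - 3)*(-7) + 48589)*(-33045) = (3*(-7) + 48589)*(-33045) = (-21 + 48589)*(-33045) = 48568*(-33045) = -1604929560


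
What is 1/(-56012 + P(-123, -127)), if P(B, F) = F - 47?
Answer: -1/56186 ≈ -1.7798e-5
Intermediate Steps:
P(B, F) = -47 + F
1/(-56012 + P(-123, -127)) = 1/(-56012 + (-47 - 127)) = 1/(-56012 - 174) = 1/(-56186) = -1/56186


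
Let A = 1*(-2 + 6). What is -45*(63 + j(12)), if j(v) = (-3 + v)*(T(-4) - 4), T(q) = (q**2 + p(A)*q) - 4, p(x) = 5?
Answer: 2025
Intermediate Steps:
A = 4 (A = 1*4 = 4)
T(q) = -4 + q**2 + 5*q (T(q) = (q**2 + 5*q) - 4 = -4 + q**2 + 5*q)
j(v) = 36 - 12*v (j(v) = (-3 + v)*((-4 + (-4)**2 + 5*(-4)) - 4) = (-3 + v)*((-4 + 16 - 20) - 4) = (-3 + v)*(-8 - 4) = (-3 + v)*(-12) = 36 - 12*v)
-45*(63 + j(12)) = -45*(63 + (36 - 12*12)) = -45*(63 + (36 - 144)) = -45*(63 - 108) = -45*(-45) = 2025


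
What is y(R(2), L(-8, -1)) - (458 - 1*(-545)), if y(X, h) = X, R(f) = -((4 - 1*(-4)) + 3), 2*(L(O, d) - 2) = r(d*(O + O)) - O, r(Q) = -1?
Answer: -1014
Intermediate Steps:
L(O, d) = 3/2 - O/2 (L(O, d) = 2 + (-1 - O)/2 = 2 + (-1/2 - O/2) = 3/2 - O/2)
R(f) = -11 (R(f) = -((4 + 4) + 3) = -(8 + 3) = -1*11 = -11)
y(R(2), L(-8, -1)) - (458 - 1*(-545)) = -11 - (458 - 1*(-545)) = -11 - (458 + 545) = -11 - 1*1003 = -11 - 1003 = -1014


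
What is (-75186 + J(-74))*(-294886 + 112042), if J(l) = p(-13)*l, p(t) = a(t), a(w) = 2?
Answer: 13774369896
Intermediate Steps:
p(t) = 2
J(l) = 2*l
(-75186 + J(-74))*(-294886 + 112042) = (-75186 + 2*(-74))*(-294886 + 112042) = (-75186 - 148)*(-182844) = -75334*(-182844) = 13774369896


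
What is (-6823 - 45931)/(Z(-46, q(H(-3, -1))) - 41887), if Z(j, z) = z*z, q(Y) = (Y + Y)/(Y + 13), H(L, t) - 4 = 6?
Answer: 27906866/22157823 ≈ 1.2595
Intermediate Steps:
H(L, t) = 10 (H(L, t) = 4 + 6 = 10)
q(Y) = 2*Y/(13 + Y) (q(Y) = (2*Y)/(13 + Y) = 2*Y/(13 + Y))
Z(j, z) = z²
(-6823 - 45931)/(Z(-46, q(H(-3, -1))) - 41887) = (-6823 - 45931)/((2*10/(13 + 10))² - 41887) = -52754/((2*10/23)² - 41887) = -52754/((2*10*(1/23))² - 41887) = -52754/((20/23)² - 41887) = -52754/(400/529 - 41887) = -52754/(-22157823/529) = -52754*(-529/22157823) = 27906866/22157823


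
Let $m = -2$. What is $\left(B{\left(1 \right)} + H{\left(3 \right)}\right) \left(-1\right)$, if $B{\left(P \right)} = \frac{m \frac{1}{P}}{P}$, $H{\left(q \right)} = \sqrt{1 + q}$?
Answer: $0$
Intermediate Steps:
$B{\left(P \right)} = - \frac{2}{P^{2}}$ ($B{\left(P \right)} = \frac{\left(-2\right) \frac{1}{P}}{P} = - \frac{2}{P^{2}}$)
$\left(B{\left(1 \right)} + H{\left(3 \right)}\right) \left(-1\right) = \left(- 2 \cdot 1^{-2} + \sqrt{1 + 3}\right) \left(-1\right) = \left(\left(-2\right) 1 + \sqrt{4}\right) \left(-1\right) = \left(-2 + 2\right) \left(-1\right) = 0 \left(-1\right) = 0$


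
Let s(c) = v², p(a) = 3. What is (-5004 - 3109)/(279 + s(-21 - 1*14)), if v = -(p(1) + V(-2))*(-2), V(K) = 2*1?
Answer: -8113/379 ≈ -21.406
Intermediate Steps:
V(K) = 2
v = 10 (v = -(3 + 2)*(-2) = -5*(-2) = -1*(-10) = 10)
s(c) = 100 (s(c) = 10² = 100)
(-5004 - 3109)/(279 + s(-21 - 1*14)) = (-5004 - 3109)/(279 + 100) = -8113/379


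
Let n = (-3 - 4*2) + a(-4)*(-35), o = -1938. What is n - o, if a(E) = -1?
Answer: 1962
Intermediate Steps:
n = 24 (n = (-3 - 4*2) - 1*(-35) = (-3 - 8) + 35 = -11 + 35 = 24)
n - o = 24 - 1*(-1938) = 24 + 1938 = 1962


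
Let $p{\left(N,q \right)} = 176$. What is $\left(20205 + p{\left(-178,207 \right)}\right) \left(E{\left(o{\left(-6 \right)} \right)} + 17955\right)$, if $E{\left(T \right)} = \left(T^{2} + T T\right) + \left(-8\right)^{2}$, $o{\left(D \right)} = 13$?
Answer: $374134017$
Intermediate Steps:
$E{\left(T \right)} = 64 + 2 T^{2}$ ($E{\left(T \right)} = \left(T^{2} + T^{2}\right) + 64 = 2 T^{2} + 64 = 64 + 2 T^{2}$)
$\left(20205 + p{\left(-178,207 \right)}\right) \left(E{\left(o{\left(-6 \right)} \right)} + 17955\right) = \left(20205 + 176\right) \left(\left(64 + 2 \cdot 13^{2}\right) + 17955\right) = 20381 \left(\left(64 + 2 \cdot 169\right) + 17955\right) = 20381 \left(\left(64 + 338\right) + 17955\right) = 20381 \left(402 + 17955\right) = 20381 \cdot 18357 = 374134017$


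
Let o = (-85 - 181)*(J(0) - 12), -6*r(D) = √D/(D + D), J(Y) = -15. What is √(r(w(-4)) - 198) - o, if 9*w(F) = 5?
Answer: -7182 + I*√(19800 + 5*√5)/10 ≈ -7182.0 + 14.075*I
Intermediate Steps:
w(F) = 5/9 (w(F) = (⅑)*5 = 5/9)
r(D) = -1/(12*√D) (r(D) = -√D/(6*(D + D)) = -√D/(6*(2*D)) = -1/(2*D)*√D/6 = -1/(12*√D))
o = 7182 (o = (-85 - 181)*(-15 - 12) = -266*(-27) = 7182)
√(r(w(-4)) - 198) - o = √(-√5/20 - 198) - 1*7182 = √(-√5/20 - 198) - 7182 = √(-198 - √5/20) - 7182 = -7182 + √(-198 - √5/20)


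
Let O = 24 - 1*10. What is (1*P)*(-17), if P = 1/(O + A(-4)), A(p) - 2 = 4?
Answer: -17/20 ≈ -0.85000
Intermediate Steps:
A(p) = 6 (A(p) = 2 + 4 = 6)
O = 14 (O = 24 - 10 = 14)
P = 1/20 (P = 1/(14 + 6) = 1/20 ≈ 0.050000)
(1*P)*(-17) = (1*(1/20))*(-17) = (1/20)*(-17) = -17/20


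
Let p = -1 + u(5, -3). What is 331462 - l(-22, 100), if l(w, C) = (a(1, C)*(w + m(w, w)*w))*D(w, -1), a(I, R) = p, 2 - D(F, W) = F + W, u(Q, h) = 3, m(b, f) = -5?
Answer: 327062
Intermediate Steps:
p = 2 (p = -1 + 3 = 2)
D(F, W) = 2 - F - W (D(F, W) = 2 - (F + W) = 2 + (-F - W) = 2 - F - W)
a(I, R) = 2
l(w, C) = -8*w*(3 - w) (l(w, C) = (2*(w - 5*w))*(2 - w - 1*(-1)) = (2*(-4*w))*(2 - w + 1) = (-8*w)*(3 - w) = -8*w*(3 - w))
331462 - l(-22, 100) = 331462 - 8*(-22)*(-3 - 22) = 331462 - 8*(-22)*(-25) = 331462 - 1*4400 = 331462 - 4400 = 327062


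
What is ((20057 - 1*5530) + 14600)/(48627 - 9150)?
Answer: 9709/13159 ≈ 0.73782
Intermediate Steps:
((20057 - 1*5530) + 14600)/(48627 - 9150) = ((20057 - 5530) + 14600)/39477 = (14527 + 14600)*(1/39477) = 29127*(1/39477) = 9709/13159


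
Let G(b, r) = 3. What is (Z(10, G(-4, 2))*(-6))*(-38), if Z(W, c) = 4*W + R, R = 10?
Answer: 11400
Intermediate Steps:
Z(W, c) = 10 + 4*W (Z(W, c) = 4*W + 10 = 10 + 4*W)
(Z(10, G(-4, 2))*(-6))*(-38) = ((10 + 4*10)*(-6))*(-38) = ((10 + 40)*(-6))*(-38) = (50*(-6))*(-38) = -300*(-38) = 11400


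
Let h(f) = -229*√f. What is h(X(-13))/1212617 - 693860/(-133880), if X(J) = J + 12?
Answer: 34693/6694 - 229*I/1212617 ≈ 5.1827 - 0.00018885*I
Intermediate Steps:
X(J) = 12 + J
h(X(-13))/1212617 - 693860/(-133880) = -229*√(12 - 13)/1212617 - 693860/(-133880) = -229*I*(1/1212617) - 693860*(-1/133880) = -229*I*(1/1212617) + 34693/6694 = -229*I/1212617 + 34693/6694 = 34693/6694 - 229*I/1212617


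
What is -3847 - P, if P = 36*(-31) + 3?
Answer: -2734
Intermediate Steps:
P = -1113 (P = -1116 + 3 = -1113)
-3847 - P = -3847 - 1*(-1113) = -3847 + 1113 = -2734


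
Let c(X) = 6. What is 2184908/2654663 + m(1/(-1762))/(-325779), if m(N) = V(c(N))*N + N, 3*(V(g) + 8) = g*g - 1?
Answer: 171025442582647/207795893464701 ≈ 0.82305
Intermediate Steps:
V(g) = -25/3 + g²/3 (V(g) = -8 + (g*g - 1)/3 = -8 + (g² - 1)/3 = -8 + (-1 + g²)/3 = -8 + (-⅓ + g²/3) = -25/3 + g²/3)
m(N) = 14*N/3 (m(N) = (-25/3 + (⅓)*6²)*N + N = (-25/3 + (⅓)*36)*N + N = (-25/3 + 12)*N + N = 11*N/3 + N = 14*N/3)
2184908/2654663 + m(1/(-1762))/(-325779) = 2184908/2654663 + ((14/3)/(-1762))/(-325779) = 2184908*(1/2654663) + ((14/3)*(-1/1762))*(-1/325779) = 198628/241333 - 7/2643*(-1/325779) = 198628/241333 + 7/861033897 = 171025442582647/207795893464701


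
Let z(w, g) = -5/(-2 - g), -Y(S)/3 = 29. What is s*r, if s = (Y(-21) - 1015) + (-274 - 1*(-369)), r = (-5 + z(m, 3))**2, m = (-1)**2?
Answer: -16112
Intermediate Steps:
Y(S) = -87 (Y(S) = -3*29 = -87)
m = 1
r = 16 (r = (-5 + 5/(2 + 3))**2 = (-5 + 5/5)**2 = (-5 + 5*(1/5))**2 = (-5 + 1)**2 = (-4)**2 = 16)
s = -1007 (s = (-87 - 1015) + (-274 - 1*(-369)) = -1102 + (-274 + 369) = -1102 + 95 = -1007)
s*r = -1007*16 = -16112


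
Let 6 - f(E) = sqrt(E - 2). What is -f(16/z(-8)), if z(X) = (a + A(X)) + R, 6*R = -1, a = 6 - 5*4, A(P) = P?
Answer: -6 + I*sqrt(48146)/133 ≈ -6.0 + 1.6498*I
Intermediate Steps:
a = -14 (a = 6 - 20 = -14)
R = -1/6 (R = (1/6)*(-1) = -1/6 ≈ -0.16667)
z(X) = -85/6 + X (z(X) = (-14 + X) - 1/6 = -85/6 + X)
f(E) = 6 - sqrt(-2 + E) (f(E) = 6 - sqrt(E - 2) = 6 - sqrt(-2 + E))
-f(16/z(-8)) = -(6 - sqrt(-2 + 16/(-85/6 - 8))) = -(6 - sqrt(-2 + 16/(-133/6))) = -(6 - sqrt(-2 + 16*(-6/133))) = -(6 - sqrt(-2 - 96/133)) = -(6 - sqrt(-362/133)) = -(6 - I*sqrt(48146)/133) = -6 + I*sqrt(48146)/133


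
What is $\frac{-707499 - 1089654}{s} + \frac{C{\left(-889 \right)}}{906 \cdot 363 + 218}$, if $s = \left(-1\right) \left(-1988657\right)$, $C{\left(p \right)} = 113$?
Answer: $- \frac{591211145447}{654459064072} \approx -0.90336$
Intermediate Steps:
$s = 1988657$
$\frac{-707499 - 1089654}{s} + \frac{C{\left(-889 \right)}}{906 \cdot 363 + 218} = \frac{-707499 - 1089654}{1988657} + \frac{113}{906 \cdot 363 + 218} = \left(-707499 - 1089654\right) \frac{1}{1988657} + \frac{113}{328878 + 218} = \left(-1797153\right) \frac{1}{1988657} + \frac{113}{329096} = - \frac{1797153}{1988657} + 113 \cdot \frac{1}{329096} = - \frac{1797153}{1988657} + \frac{113}{329096} = - \frac{591211145447}{654459064072}$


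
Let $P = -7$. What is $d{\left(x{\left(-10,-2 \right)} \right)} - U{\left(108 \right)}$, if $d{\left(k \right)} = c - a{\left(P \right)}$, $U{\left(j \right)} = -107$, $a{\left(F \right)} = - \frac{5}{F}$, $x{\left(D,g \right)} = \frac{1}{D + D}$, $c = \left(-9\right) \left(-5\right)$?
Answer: $\frac{1059}{7} \approx 151.29$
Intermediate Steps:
$c = 45$
$x{\left(D,g \right)} = \frac{1}{2 D}$
$d{\left(k \right)} = \frac{310}{7}$ ($d{\left(k \right)} = 45 - - \frac{5}{-7} = 45 - \left(-5\right) \left(- \frac{1}{7}\right) = 45 - \frac{5}{7} = \frac{310}{7}$)
$d{\left(x{\left(-10,-2 \right)} \right)} - U{\left(108 \right)} = \frac{310}{7} - -107 = \frac{310}{7} + 107 = \frac{1059}{7}$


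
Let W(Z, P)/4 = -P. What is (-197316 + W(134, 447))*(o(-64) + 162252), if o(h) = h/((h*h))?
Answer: -32305019097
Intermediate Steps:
o(h) = 1/h (o(h) = h/(h²) = h/h² = 1/h)
W(Z, P) = -4*P (W(Z, P) = 4*(-P) = -4*P)
(-197316 + W(134, 447))*(o(-64) + 162252) = (-197316 - 4*447)*(1/(-64) + 162252) = (-197316 - 1788)*(-1/64 + 162252) = -199104*10384127/64 = -32305019097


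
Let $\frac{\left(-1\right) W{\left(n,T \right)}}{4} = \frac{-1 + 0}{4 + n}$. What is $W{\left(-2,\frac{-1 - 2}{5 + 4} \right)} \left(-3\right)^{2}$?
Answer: $18$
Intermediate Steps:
$W{\left(n,T \right)} = \frac{4}{4 + n}$ ($W{\left(n,T \right)} = - 4 \frac{-1 + 0}{4 + n} = - 4 \left(- \frac{1}{4 + n}\right) = \frac{4}{4 + n}$)
$W{\left(-2,\frac{-1 - 2}{5 + 4} \right)} \left(-3\right)^{2} = \frac{4}{4 - 2} \left(-3\right)^{2} = \frac{4}{2} \cdot 9 = 4 \cdot \frac{1}{2} \cdot 9 = 2 \cdot 9 = 18$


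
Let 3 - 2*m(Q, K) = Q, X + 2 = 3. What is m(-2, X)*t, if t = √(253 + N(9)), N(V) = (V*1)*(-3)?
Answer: 5*√226/2 ≈ 37.583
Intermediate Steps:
X = 1 (X = -2 + 3 = 1)
N(V) = -3*V (N(V) = V*(-3) = -3*V)
t = √226 (t = √(253 - 3*9) = √(253 - 27) = √226 ≈ 15.033)
m(Q, K) = 3/2 - Q/2
m(-2, X)*t = (3/2 - ½*(-2))*√226 = (3/2 + 1)*√226 = 5*√226/2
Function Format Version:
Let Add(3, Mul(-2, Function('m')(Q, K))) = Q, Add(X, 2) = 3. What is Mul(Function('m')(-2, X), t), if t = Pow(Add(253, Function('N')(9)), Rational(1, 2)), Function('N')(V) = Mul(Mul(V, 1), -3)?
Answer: Mul(Rational(5, 2), Pow(226, Rational(1, 2))) ≈ 37.583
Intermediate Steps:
X = 1 (X = Add(-2, 3) = 1)
Function('N')(V) = Mul(-3, V) (Function('N')(V) = Mul(V, -3) = Mul(-3, V))
t = Pow(226, Rational(1, 2)) (t = Pow(Add(253, Mul(-3, 9)), Rational(1, 2)) = Pow(Add(253, -27), Rational(1, 2)) = Pow(226, Rational(1, 2)) ≈ 15.033)
Function('m')(Q, K) = Add(Rational(3, 2), Mul(Rational(-1, 2), Q))
Mul(Function('m')(-2, X), t) = Mul(Add(Rational(3, 2), Mul(Rational(-1, 2), -2)), Pow(226, Rational(1, 2))) = Mul(Add(Rational(3, 2), 1), Pow(226, Rational(1, 2))) = Mul(Rational(5, 2), Pow(226, Rational(1, 2)))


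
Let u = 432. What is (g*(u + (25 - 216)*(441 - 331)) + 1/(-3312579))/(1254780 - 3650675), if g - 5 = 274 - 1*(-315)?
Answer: 40490752893229/7936591463205 ≈ 5.1018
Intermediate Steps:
g = 594 (g = 5 + (274 - 1*(-315)) = 5 + (274 + 315) = 5 + 589 = 594)
(g*(u + (25 - 216)*(441 - 331)) + 1/(-3312579))/(1254780 - 3650675) = (594*(432 + (25 - 216)*(441 - 331)) + 1/(-3312579))/(1254780 - 3650675) = (594*(432 - 191*110) - 1/3312579)/(-2395895) = (594*(432 - 21010) - 1/3312579)*(-1/2395895) = (594*(-20578) - 1/3312579)*(-1/2395895) = (-12223332 - 1/3312579)*(-1/2395895) = -40490752893229/3312579*(-1/2395895) = 40490752893229/7936591463205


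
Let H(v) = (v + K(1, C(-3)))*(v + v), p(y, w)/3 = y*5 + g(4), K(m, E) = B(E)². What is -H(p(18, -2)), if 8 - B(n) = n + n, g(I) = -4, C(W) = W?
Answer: -234264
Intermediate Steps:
B(n) = 8 - 2*n (B(n) = 8 - (n + n) = 8 - 2*n)
K(m, E) = (8 - 2*E)²
p(y, w) = -12 + 15*y (p(y, w) = 3*(y*5 - 4) = 3*(5*y - 4) = 3*(-4 + 5*y) = -12 + 15*y)
H(v) = 2*v*(196 + v) (H(v) = (v + 4*(-4 - 3)²)*(v + v) = (v + 4*(-7)²)*(2*v) = (v + 4*49)*(2*v) = (v + 196)*(2*v) = (196 + v)*(2*v) = 2*v*(196 + v))
-H(p(18, -2)) = -2*(-12 + 15*18)*(196 + (-12 + 15*18)) = -2*(-12 + 270)*(196 + (-12 + 270)) = -2*258*(196 + 258) = -2*258*454 = -1*234264 = -234264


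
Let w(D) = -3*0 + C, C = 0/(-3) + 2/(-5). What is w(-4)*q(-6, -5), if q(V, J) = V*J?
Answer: -12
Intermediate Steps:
C = -⅖ (C = 0*(-⅓) + 2*(-⅕) = 0 - ⅖ = -⅖ ≈ -0.40000)
q(V, J) = J*V
w(D) = -⅖ (w(D) = -3*0 - ⅖ = 0 - ⅖ = -⅖)
w(-4)*q(-6, -5) = -(-2)*(-6) = -⅖*30 = -12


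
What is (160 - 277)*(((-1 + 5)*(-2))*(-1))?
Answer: -936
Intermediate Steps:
(160 - 277)*(((-1 + 5)*(-2))*(-1)) = -117*4*(-2)*(-1) = -(-936)*(-1) = -117*8 = -936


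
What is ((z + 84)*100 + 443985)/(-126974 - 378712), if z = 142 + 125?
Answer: -159695/168562 ≈ -0.94740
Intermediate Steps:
z = 267
((z + 84)*100 + 443985)/(-126974 - 378712) = ((267 + 84)*100 + 443985)/(-126974 - 378712) = (351*100 + 443985)/(-505686) = (35100 + 443985)*(-1/505686) = 479085*(-1/505686) = -159695/168562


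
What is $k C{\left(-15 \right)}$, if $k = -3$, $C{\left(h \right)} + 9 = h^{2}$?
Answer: $-648$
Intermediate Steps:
$C{\left(h \right)} = -9 + h^{2}$
$k C{\left(-15 \right)} = - 3 \left(-9 + \left(-15\right)^{2}\right) = - 3 \left(-9 + 225\right) = \left(-3\right) 216 = -648$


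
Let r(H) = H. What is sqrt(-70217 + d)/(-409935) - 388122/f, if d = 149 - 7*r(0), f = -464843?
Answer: 388122/464843 - 2*I*sqrt(17517)/409935 ≈ 0.83495 - 0.00064572*I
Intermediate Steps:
d = 149 (d = 149 - 7*0 = 149 + 0 = 149)
sqrt(-70217 + d)/(-409935) - 388122/f = sqrt(-70217 + 149)/(-409935) - 388122/(-464843) = sqrt(-70068)*(-1/409935) - 388122*(-1/464843) = (2*I*sqrt(17517))*(-1/409935) + 388122/464843 = -2*I*sqrt(17517)/409935 + 388122/464843 = 388122/464843 - 2*I*sqrt(17517)/409935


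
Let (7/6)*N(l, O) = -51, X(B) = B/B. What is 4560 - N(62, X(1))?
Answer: 32226/7 ≈ 4603.7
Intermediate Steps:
X(B) = 1
N(l, O) = -306/7 (N(l, O) = (6/7)*(-51) = -306/7)
4560 - N(62, X(1)) = 4560 - 1*(-306/7) = 4560 + 306/7 = 32226/7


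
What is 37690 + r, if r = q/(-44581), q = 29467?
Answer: 1680228423/44581 ≈ 37689.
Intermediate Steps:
r = -29467/44581 (r = 29467/(-44581) = 29467*(-1/44581) = -29467/44581 ≈ -0.66098)
37690 + r = 37690 - 29467/44581 = 1680228423/44581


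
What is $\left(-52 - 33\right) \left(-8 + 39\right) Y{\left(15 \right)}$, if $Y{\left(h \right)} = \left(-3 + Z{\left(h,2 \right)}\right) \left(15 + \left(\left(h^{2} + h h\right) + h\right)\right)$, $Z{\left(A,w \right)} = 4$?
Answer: $-1264800$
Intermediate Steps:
$Y{\left(h \right)} = 15 + h + 2 h^{2}$ ($Y{\left(h \right)} = \left(-3 + 4\right) \left(15 + \left(\left(h^{2} + h h\right) + h\right)\right) = 1 \left(15 + \left(\left(h^{2} + h^{2}\right) + h\right)\right) = 1 \left(15 + \left(2 h^{2} + h\right)\right) = 1 \left(15 + \left(h + 2 h^{2}\right)\right) = 1 \left(15 + h + 2 h^{2}\right) = 15 + h + 2 h^{2}$)
$\left(-52 - 33\right) \left(-8 + 39\right) Y{\left(15 \right)} = \left(-52 - 33\right) \left(-8 + 39\right) \left(15 + 15 + 2 \cdot 15^{2}\right) = \left(-85\right) 31 \left(15 + 15 + 2 \cdot 225\right) = - 2635 \left(15 + 15 + 450\right) = \left(-2635\right) 480 = -1264800$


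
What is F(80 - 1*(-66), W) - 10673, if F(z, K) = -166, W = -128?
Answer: -10839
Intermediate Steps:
F(80 - 1*(-66), W) - 10673 = -166 - 10673 = -10839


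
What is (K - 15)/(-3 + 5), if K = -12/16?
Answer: -63/8 ≈ -7.8750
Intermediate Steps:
K = -¾ (K = -12*1/16 = -¾ ≈ -0.75000)
(K - 15)/(-3 + 5) = (-¾ - 15)/(-3 + 5) = -63/4/2 = (½)*(-63/4) = -63/8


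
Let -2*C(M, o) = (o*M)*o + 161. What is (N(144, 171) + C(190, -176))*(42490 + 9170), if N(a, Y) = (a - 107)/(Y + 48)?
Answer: -11097829752450/73 ≈ -1.5203e+11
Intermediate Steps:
N(a, Y) = (-107 + a)/(48 + Y)
C(M, o) = -161/2 - M*o**2/2 (C(M, o) = -((o*M)*o + 161)/2 = -((M*o)*o + 161)/2 = -(M*o**2 + 161)/2 = -(161 + M*o**2)/2 = -161/2 - M*o**2/2)
(N(144, 171) + C(190, -176))*(42490 + 9170) = ((-107 + 144)/(48 + 171) + (-161/2 - 1/2*190*(-176)**2))*(42490 + 9170) = (37/219 + (-161/2 - 1/2*190*30976))*51660 = ((1/219)*37 + (-161/2 - 2942720))*51660 = (37/219 - 5885601/2)*51660 = -1288946545/438*51660 = -11097829752450/73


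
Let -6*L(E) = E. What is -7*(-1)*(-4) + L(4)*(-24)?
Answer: -12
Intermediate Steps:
L(E) = -E/6
-7*(-1)*(-4) + L(4)*(-24) = -7*(-1)*(-4) - ⅙*4*(-24) = 7*(-4) - ⅔*(-24) = -28 + 16 = -12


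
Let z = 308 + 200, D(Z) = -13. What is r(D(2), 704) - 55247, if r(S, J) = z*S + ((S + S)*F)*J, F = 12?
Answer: -281499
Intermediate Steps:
z = 508
r(S, J) = 508*S + 24*J*S (r(S, J) = 508*S + ((S + S)*12)*J = 508*S + ((2*S)*12)*J = 508*S + (24*S)*J = 508*S + 24*J*S)
r(D(2), 704) - 55247 = 4*(-13)*(127 + 6*704) - 55247 = 4*(-13)*(127 + 4224) - 55247 = 4*(-13)*4351 - 55247 = -226252 - 55247 = -281499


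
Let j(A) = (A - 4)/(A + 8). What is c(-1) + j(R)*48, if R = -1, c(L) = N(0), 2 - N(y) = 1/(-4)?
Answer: -897/28 ≈ -32.036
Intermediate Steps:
N(y) = 9/4 (N(y) = 2 - 1/(-4) = 2 - 1*(-1/4) = 2 + 1/4 = 9/4)
c(L) = 9/4
j(A) = (-4 + A)/(8 + A)
c(-1) + j(R)*48 = 9/4 + ((-4 - 1)/(8 - 1))*48 = 9/4 + (-5/7)*48 = 9/4 + ((1/7)*(-5))*48 = 9/4 - 5/7*48 = 9/4 - 240/7 = -897/28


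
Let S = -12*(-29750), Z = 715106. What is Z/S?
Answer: 51079/25500 ≈ 2.0031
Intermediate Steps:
S = 357000
Z/S = 715106/357000 = 715106*(1/357000) = 51079/25500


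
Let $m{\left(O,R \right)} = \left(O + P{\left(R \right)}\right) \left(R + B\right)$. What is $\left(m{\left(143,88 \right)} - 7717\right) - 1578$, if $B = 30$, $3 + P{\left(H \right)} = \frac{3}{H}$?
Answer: $\frac{318077}{44} \approx 7229.0$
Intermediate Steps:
$P{\left(H \right)} = -3 + \frac{3}{H}$
$m{\left(O,R \right)} = \left(30 + R\right) \left(-3 + O + \frac{3}{R}\right)$ ($m{\left(O,R \right)} = \left(O - \left(3 - \frac{3}{R}\right)\right) \left(R + 30\right) = \left(-3 + O + \frac{3}{R}\right) \left(30 + R\right) = \left(30 + R\right) \left(-3 + O + \frac{3}{R}\right)$)
$\left(m{\left(143,88 \right)} - 7717\right) - 1578 = \left(\left(-87 - 264 + 30 \cdot 143 + \frac{90}{88} + 143 \cdot 88\right) - 7717\right) - 1578 = \left(\left(-87 - 264 + 4290 + 90 \cdot \frac{1}{88} + 12584\right) - 7717\right) - 1578 = \left(\left(-87 - 264 + 4290 + \frac{45}{44} + 12584\right) - 7717\right) - 1578 = \left(\frac{727057}{44} - 7717\right) - 1578 = \frac{387509}{44} - 1578 = \frac{318077}{44}$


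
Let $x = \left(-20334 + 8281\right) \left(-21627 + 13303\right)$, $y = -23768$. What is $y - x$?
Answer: $-100352940$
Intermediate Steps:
$x = 100329172$ ($x = \left(-12053\right) \left(-8324\right) = 100329172$)
$y - x = -23768 - 100329172 = -100352940$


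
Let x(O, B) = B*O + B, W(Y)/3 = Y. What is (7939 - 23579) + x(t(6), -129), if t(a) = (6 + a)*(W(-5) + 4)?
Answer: 1259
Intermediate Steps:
W(Y) = 3*Y
t(a) = -66 - 11*a (t(a) = (6 + a)*(3*(-5) + 4) = (6 + a)*(-15 + 4) = (6 + a)*(-11) = -66 - 11*a)
x(O, B) = B + B*O
(7939 - 23579) + x(t(6), -129) = (7939 - 23579) - 129*(1 + (-66 - 11*6)) = -15640 - 129*(1 + (-66 - 66)) = -15640 - 129*(1 - 132) = -15640 - 129*(-131) = -15640 + 16899 = 1259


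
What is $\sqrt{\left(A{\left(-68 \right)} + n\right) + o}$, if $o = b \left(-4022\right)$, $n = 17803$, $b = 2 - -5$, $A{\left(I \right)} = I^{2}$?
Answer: $i \sqrt{5727} \approx 75.677 i$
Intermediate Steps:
$b = 7$ ($b = 2 + 5 = 7$)
$o = -28154$ ($o = 7 \left(-4022\right) = -28154$)
$\sqrt{\left(A{\left(-68 \right)} + n\right) + o} = \sqrt{\left(\left(-68\right)^{2} + 17803\right) - 28154} = \sqrt{\left(4624 + 17803\right) - 28154} = \sqrt{22427 - 28154} = \sqrt{-5727} = i \sqrt{5727}$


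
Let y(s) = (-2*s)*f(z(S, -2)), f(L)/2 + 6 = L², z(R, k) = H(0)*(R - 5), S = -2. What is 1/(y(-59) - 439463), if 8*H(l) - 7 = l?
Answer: -16/6912405 ≈ -2.3147e-6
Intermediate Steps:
H(l) = 7/8 + l/8
z(R, k) = -35/8 + 7*R/8 (z(R, k) = (7/8 + (⅛)*0)*(R - 5) = (7/8 + 0)*(-5 + R) = 7*(-5 + R)/8 = -35/8 + 7*R/8)
f(L) = -12 + 2*L²
y(s) = -2017*s/16 (y(s) = (-2*s)*(-12 + 2*(-35/8 + (7/8)*(-2))²) = (-2*s)*(-12 + 2*(-35/8 - 7/4)²) = (-2*s)*(-12 + 2*(-49/8)²) = (-2*s)*(-12 + 2*(2401/64)) = (-2*s)*(-12 + 2401/32) = -2*s*(2017/32) = -2017*s/16)
1/(y(-59) - 439463) = 1/(-2017/16*(-59) - 439463) = 1/(119003/16 - 439463) = 1/(-6912405/16) = -16/6912405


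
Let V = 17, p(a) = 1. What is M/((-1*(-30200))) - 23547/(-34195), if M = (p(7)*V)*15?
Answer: 5758713/8261512 ≈ 0.69705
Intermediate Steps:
M = 255 (M = (1*17)*15 = 17*15 = 255)
M/((-1*(-30200))) - 23547/(-34195) = 255/((-1*(-30200))) - 23547/(-34195) = 255/30200 - 23547*(-1/34195) = 255*(1/30200) + 23547/34195 = 51/6040 + 23547/34195 = 5758713/8261512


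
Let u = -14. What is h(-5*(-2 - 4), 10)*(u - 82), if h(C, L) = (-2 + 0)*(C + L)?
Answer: 7680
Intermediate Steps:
h(C, L) = -2*C - 2*L (h(C, L) = -2*(C + L) = -2*C - 2*L)
h(-5*(-2 - 4), 10)*(u - 82) = (-(-10)*(-2 - 4) - 2*10)*(-14 - 82) = (-(-10)*(-6) - 20)*(-96) = (-2*30 - 20)*(-96) = (-60 - 20)*(-96) = -80*(-96) = 7680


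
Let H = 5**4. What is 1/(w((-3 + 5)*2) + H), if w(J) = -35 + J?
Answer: 1/594 ≈ 0.0016835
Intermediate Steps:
H = 625
1/(w((-3 + 5)*2) + H) = 1/((-35 + (-3 + 5)*2) + 625) = 1/((-35 + 2*2) + 625) = 1/((-35 + 4) + 625) = 1/(-31 + 625) = 1/594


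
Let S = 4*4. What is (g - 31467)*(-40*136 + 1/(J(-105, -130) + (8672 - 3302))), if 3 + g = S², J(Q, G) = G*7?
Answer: 378663261193/2230 ≈ 1.6980e+8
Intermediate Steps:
J(Q, G) = 7*G
S = 16
g = 253 (g = -3 + 16² = -3 + 256 = 253)
(g - 31467)*(-40*136 + 1/(J(-105, -130) + (8672 - 3302))) = (253 - 31467)*(-40*136 + 1/(7*(-130) + (8672 - 3302))) = -31214*(-5440 + 1/(-910 + 5370)) = -31214*(-5440 + 1/4460) = -31214*(-24262399/4460) = 378663261193/2230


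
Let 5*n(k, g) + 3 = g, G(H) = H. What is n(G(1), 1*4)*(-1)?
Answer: -1/5 ≈ -0.20000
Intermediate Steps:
n(k, g) = -3/5 + g/5
n(G(1), 1*4)*(-1) = (-3/5 + (1*4)/5)*(-1) = (-3/5 + (1/5)*4)*(-1) = (-3/5 + 4/5)*(-1) = (1/5)*(-1) = -1/5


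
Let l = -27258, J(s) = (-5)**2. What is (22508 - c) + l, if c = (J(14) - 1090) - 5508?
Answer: 1823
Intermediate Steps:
J(s) = 25
c = -6573 (c = (25 - 1090) - 5508 = -1065 - 5508 = -6573)
(22508 - c) + l = (22508 - 1*(-6573)) - 27258 = (22508 + 6573) - 27258 = 29081 - 27258 = 1823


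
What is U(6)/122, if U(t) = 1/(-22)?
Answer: -1/2684 ≈ -0.00037258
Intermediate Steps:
U(t) = -1/22
U(6)/122 = -1/22/122 = -1/22*1/122 = -1/2684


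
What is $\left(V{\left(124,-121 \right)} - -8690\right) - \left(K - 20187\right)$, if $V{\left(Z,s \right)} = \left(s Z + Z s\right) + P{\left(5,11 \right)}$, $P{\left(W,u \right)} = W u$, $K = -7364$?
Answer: $6288$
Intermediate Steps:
$V{\left(Z,s \right)} = 55 + 2 Z s$ ($V{\left(Z,s \right)} = \left(s Z + Z s\right) + 5 \cdot 11 = \left(Z s + Z s\right) + 55 = 2 Z s + 55 = 55 + 2 Z s$)
$\left(V{\left(124,-121 \right)} - -8690\right) - \left(K - 20187\right) = \left(\left(55 + 2 \cdot 124 \left(-121\right)\right) - -8690\right) - \left(-7364 - 20187\right) = \left(\left(55 - 30008\right) + 8690\right) - -27551 = \left(-29953 + 8690\right) + 27551 = -21263 + 27551 = 6288$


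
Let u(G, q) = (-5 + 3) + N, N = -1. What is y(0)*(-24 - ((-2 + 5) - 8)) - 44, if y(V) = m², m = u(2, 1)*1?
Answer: -215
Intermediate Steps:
u(G, q) = -3 (u(G, q) = (-5 + 3) - 1 = -2 - 1 = -3)
m = -3 (m = -3*1 = -3)
y(V) = 9 (y(V) = (-3)² = 9)
y(0)*(-24 - ((-2 + 5) - 8)) - 44 = 9*(-24 - ((-2 + 5) - 8)) - 44 = 9*(-24 - (3 - 8)) - 44 = 9*(-24 - 1*(-5)) - 44 = 9*(-24 + 5) - 44 = 9*(-19) - 44 = -171 - 44 = -215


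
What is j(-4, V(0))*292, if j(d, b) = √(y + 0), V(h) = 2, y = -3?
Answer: 292*I*√3 ≈ 505.76*I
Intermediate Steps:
j(d, b) = I*√3 (j(d, b) = √(-3 + 0) = √(-3) = I*√3)
j(-4, V(0))*292 = (I*√3)*292 = 292*I*√3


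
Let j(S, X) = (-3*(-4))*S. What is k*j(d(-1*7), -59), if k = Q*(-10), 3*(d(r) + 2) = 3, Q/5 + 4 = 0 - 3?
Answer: -4200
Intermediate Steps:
Q = -35 (Q = -20 + 5*(0 - 3) = -20 + 5*(-3) = -20 - 15 = -35)
d(r) = -1 (d(r) = -2 + (⅓)*3 = -2 + 1 = -1)
j(S, X) = 12*S
k = 350 (k = -35*(-10) = 350)
k*j(d(-1*7), -59) = 350*(12*(-1)) = 350*(-12) = -4200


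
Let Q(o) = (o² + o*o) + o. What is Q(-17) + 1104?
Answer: 1665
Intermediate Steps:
Q(o) = o + 2*o² (Q(o) = (o² + o²) + o = 2*o² + o = o + 2*o²)
Q(-17) + 1104 = -17*(1 + 2*(-17)) + 1104 = -17*(1 - 34) + 1104 = -17*(-33) + 1104 = 561 + 1104 = 1665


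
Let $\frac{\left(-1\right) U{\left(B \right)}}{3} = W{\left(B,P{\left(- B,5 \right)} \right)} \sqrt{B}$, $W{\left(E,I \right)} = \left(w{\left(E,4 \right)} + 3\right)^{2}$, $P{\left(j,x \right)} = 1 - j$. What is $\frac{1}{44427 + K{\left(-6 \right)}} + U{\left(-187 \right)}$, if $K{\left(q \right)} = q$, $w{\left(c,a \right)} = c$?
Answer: $\frac{1}{44421} - 101568 i \sqrt{187} \approx 2.2512 \cdot 10^{-5} - 1.3889 \cdot 10^{6} i$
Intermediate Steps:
$W{\left(E,I \right)} = \left(3 + E\right)^{2}$ ($W{\left(E,I \right)} = \left(E + 3\right)^{2} = \left(3 + E\right)^{2}$)
$U{\left(B \right)} = - 3 \sqrt{B} \left(3 + B\right)^{2}$ ($U{\left(B \right)} = - 3 \left(3 + B\right)^{2} \sqrt{B} = - 3 \sqrt{B} \left(3 + B\right)^{2}$)
$\frac{1}{44427 + K{\left(-6 \right)}} + U{\left(-187 \right)} = \frac{1}{44427 - 6} - 3 \sqrt{-187} \left(3 - 187\right)^{2} = \frac{1}{44421} - 3 i \sqrt{187} \left(-184\right)^{2} = \frac{1}{44421} - 3 i \sqrt{187} \cdot 33856 = \frac{1}{44421} - 101568 i \sqrt{187}$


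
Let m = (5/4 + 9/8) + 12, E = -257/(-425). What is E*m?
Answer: 5911/680 ≈ 8.6926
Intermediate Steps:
E = 257/425 (E = -257*(-1/425) = 257/425 ≈ 0.60471)
m = 115/8 (m = (5*(¼) + 9*(⅛)) + 12 = (5/4 + 9/8) + 12 = 19/8 + 12 = 115/8 ≈ 14.375)
E*m = (257/425)*(115/8) = 5911/680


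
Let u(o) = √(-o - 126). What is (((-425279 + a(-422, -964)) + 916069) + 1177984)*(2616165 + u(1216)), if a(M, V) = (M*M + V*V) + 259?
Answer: 7263554516145 + 2776413*I*√1342 ≈ 7.2636e+12 + 1.0171e+8*I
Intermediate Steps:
a(M, V) = 259 + M² + V² (a(M, V) = (M² + V²) + 259 = 259 + M² + V²)
u(o) = √(-126 - o)
(((-425279 + a(-422, -964)) + 916069) + 1177984)*(2616165 + u(1216)) = (((-425279 + (259 + (-422)² + (-964)²)) + 916069) + 1177984)*(2616165 + √(-126 - 1*1216)) = (((-425279 + (259 + 178084 + 929296)) + 916069) + 1177984)*(2616165 + √(-126 - 1216)) = (((-425279 + 1107639) + 916069) + 1177984)*(2616165 + √(-1342)) = ((682360 + 916069) + 1177984)*(2616165 + I*√1342) = (1598429 + 1177984)*(2616165 + I*√1342) = 2776413*(2616165 + I*√1342) = 7263554516145 + 2776413*I*√1342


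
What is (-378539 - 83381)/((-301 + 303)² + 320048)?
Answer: -115480/80013 ≈ -1.4433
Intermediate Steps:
(-378539 - 83381)/((-301 + 303)² + 320048) = -461920/(2² + 320048) = -461920/(4 + 320048) = -461920/320052 = -461920*1/320052 = -115480/80013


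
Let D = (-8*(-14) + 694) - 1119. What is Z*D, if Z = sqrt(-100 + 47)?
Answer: -313*I*sqrt(53) ≈ -2278.7*I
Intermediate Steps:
Z = I*sqrt(53) (Z = sqrt(-53) = I*sqrt(53) ≈ 7.2801*I)
D = -313 (D = (112 + 694) - 1119 = 806 - 1119 = -313)
Z*D = (I*sqrt(53))*(-313) = -313*I*sqrt(53)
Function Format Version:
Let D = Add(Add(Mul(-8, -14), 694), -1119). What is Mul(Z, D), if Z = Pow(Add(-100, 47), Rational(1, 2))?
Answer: Mul(-313, I, Pow(53, Rational(1, 2))) ≈ Mul(-2278.7, I)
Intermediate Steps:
Z = Mul(I, Pow(53, Rational(1, 2))) (Z = Pow(-53, Rational(1, 2)) = Mul(I, Pow(53, Rational(1, 2))) ≈ Mul(7.2801, I))
D = -313 (D = Add(Add(112, 694), -1119) = Add(806, -1119) = -313)
Mul(Z, D) = Mul(Mul(I, Pow(53, Rational(1, 2))), -313) = Mul(-313, I, Pow(53, Rational(1, 2)))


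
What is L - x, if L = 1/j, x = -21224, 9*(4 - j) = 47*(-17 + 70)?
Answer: 52104911/2455 ≈ 21224.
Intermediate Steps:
j = -2455/9 (j = 4 - 47*(-17 + 70)/9 = 4 - 47*53/9 = 4 - ⅑*2491 = 4 - 2491/9 = -2455/9 ≈ -272.78)
L = -9/2455 (L = 1/(-2455/9) = -9/2455 ≈ -0.0036660)
L - x = -9/2455 - 1*(-21224) = -9/2455 + 21224 = 52104911/2455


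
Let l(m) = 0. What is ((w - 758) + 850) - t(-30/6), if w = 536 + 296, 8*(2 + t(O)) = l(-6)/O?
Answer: 926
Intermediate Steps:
t(O) = -2 (t(O) = -2 + (0/O)/8 = -2 + (⅛)*0 = -2 + 0 = -2)
w = 832
((w - 758) + 850) - t(-30/6) = ((832 - 758) + 850) - 1*(-2) = (74 + 850) + 2 = 924 + 2 = 926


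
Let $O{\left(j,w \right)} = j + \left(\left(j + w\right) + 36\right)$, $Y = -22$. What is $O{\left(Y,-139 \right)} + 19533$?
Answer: $19386$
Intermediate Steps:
$O{\left(j,w \right)} = 36 + w + 2 j$ ($O{\left(j,w \right)} = j + \left(36 + j + w\right) = 36 + w + 2 j$)
$O{\left(Y,-139 \right)} + 19533 = \left(36 - 139 + 2 \left(-22\right)\right) + 19533 = \left(36 - 139 - 44\right) + 19533 = -147 + 19533 = 19386$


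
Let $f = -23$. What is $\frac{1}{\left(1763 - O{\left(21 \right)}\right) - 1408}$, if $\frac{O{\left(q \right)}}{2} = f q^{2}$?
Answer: $\frac{1}{20641} \approx 4.8447 \cdot 10^{-5}$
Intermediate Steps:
$O{\left(q \right)} = - 46 q^{2}$ ($O{\left(q \right)} = 2 \left(- 23 q^{2}\right) = - 46 q^{2}$)
$\frac{1}{\left(1763 - O{\left(21 \right)}\right) - 1408} = \frac{1}{\left(1763 - - 46 \cdot 21^{2}\right) - 1408} = \frac{1}{\left(1763 - \left(-46\right) 441\right) - 1408} = \frac{1}{\left(1763 - -20286\right) - 1408} = \frac{1}{\left(1763 + 20286\right) - 1408} = \frac{1}{22049 - 1408} = \frac{1}{20641}$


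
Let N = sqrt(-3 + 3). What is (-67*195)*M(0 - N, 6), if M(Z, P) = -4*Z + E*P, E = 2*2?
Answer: -313560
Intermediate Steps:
N = 0 (N = sqrt(0) = 0)
E = 4
M(Z, P) = -4*Z + 4*P
(-67*195)*M(0 - N, 6) = (-67*195)*(-4*(0 - 1*0) + 4*6) = -13065*(-4*(0 + 0) + 24) = -13065*(-4*0 + 24) = -13065*(0 + 24) = -13065*24 = -313560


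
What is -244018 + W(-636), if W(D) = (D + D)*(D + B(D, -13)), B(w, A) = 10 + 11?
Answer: 538262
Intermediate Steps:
B(w, A) = 21
W(D) = 2*D*(21 + D) (W(D) = (D + D)*(D + 21) = (2*D)*(21 + D) = 2*D*(21 + D))
-244018 + W(-636) = -244018 + 2*(-636)*(21 - 636) = -244018 + 2*(-636)*(-615) = -244018 + 782280 = 538262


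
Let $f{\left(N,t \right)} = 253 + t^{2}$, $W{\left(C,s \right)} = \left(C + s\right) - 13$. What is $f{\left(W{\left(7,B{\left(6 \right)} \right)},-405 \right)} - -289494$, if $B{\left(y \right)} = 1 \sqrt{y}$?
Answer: $453772$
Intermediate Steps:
$B{\left(y \right)} = \sqrt{y}$
$W{\left(C,s \right)} = -13 + C + s$
$f{\left(W{\left(7,B{\left(6 \right)} \right)},-405 \right)} - -289494 = \left(253 + \left(-405\right)^{2}\right) - -289494 = \left(253 + 164025\right) + 289494 = 164278 + 289494 = 453772$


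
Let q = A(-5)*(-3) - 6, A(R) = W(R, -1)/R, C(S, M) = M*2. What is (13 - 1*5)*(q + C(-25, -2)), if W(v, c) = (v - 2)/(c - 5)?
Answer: -372/5 ≈ -74.400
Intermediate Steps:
W(v, c) = (-2 + v)/(-5 + c)
C(S, M) = 2*M
A(R) = (⅓ - R/6)/R (A(R) = ((-2 + R)/(-5 - 1))/R = ((-2 + R)/(-6))/R = (-(-2 + R)/6)/R = (⅓ - R/6)/R)
q = -53/10 (q = ((⅙)*(2 - 1*(-5))/(-5))*(-3) - 6 = ((⅙)*(-⅕)*(2 + 5))*(-3) - 6 = ((⅙)*(-⅕)*7)*(-3) - 6 = -7/30*(-3) - 6 = 7/10 - 6 = -53/10 ≈ -5.3000)
(13 - 1*5)*(q + C(-25, -2)) = (13 - 1*5)*(-53/10 + 2*(-2)) = (13 - 5)*(-53/10 - 4) = 8*(-93/10) = -372/5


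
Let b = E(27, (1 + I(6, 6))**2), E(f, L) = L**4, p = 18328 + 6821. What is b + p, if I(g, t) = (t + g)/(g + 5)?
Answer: 5469222483550/214358881 ≈ 25514.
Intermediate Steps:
I(g, t) = (g + t)/(5 + g)
p = 25149
b = 78310985281/214358881 (b = ((1 + (6 + 6)/(5 + 6))**2)**4 = ((1 + 12/11)**2)**4 = ((23/11)**2)**4 = (529/121)**4 = 78310985281/214358881 ≈ 365.33)
b + p = 78310985281/214358881 + 25149 = 5469222483550/214358881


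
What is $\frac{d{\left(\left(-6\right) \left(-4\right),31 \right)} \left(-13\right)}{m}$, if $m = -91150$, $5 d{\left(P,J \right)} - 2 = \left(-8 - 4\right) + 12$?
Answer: $\frac{13}{227875} \approx 5.7049 \cdot 10^{-5}$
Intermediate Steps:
$d{\left(P,J \right)} = \frac{2}{5}$ ($d{\left(P,J \right)} = \frac{2}{5} + \frac{\left(-8 - 4\right) + 12}{5} = \frac{2}{5} + \frac{-12 + 12}{5} = \frac{2}{5} + \frac{1}{5} \cdot 0 = \frac{2}{5} + 0 = \frac{2}{5}$)
$\frac{d{\left(\left(-6\right) \left(-4\right),31 \right)} \left(-13\right)}{m} = \frac{\frac{2}{5} \left(-13\right)}{-91150} = \left(- \frac{26}{5}\right) \left(- \frac{1}{91150}\right) = \frac{13}{227875}$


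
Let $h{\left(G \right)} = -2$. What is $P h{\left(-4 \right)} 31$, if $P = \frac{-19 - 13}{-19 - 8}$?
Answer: $- \frac{1984}{27} \approx -73.481$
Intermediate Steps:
$P = \frac{32}{27}$ ($P = - \frac{32}{-27} = \left(-32\right) \left(- \frac{1}{27}\right) = \frac{32}{27} \approx 1.1852$)
$P h{\left(-4 \right)} 31 = \frac{32}{27} \left(-2\right) 31 = \left(- \frac{64}{27}\right) 31 = - \frac{1984}{27}$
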